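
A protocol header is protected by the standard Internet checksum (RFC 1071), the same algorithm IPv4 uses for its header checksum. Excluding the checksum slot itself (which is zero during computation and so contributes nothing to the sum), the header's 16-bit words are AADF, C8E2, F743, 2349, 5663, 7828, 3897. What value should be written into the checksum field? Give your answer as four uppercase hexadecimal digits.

One's-complement addition (fold any carry out of bit 15 back into bit 0):
  0xAADF + 0xC8E2 = 0x173C1 → wrap carry → 0x73C2
  0x73C2 + 0xF743 = 0x16B05 → wrap carry → 0x6B06
  0x6B06 + 0x2349 = 0x08E4F
  0x8E4F + 0x5663 = 0x0E4B2
  0xE4B2 + 0x7828 = 0x15CDA → wrap carry → 0x5CDB
  0x5CDB + 0x3897 = 0x09572
One's-complement sum = 0x9572.
Checksum = ~0x9572 & 0xFFFF = 0x6A8D.

6A8D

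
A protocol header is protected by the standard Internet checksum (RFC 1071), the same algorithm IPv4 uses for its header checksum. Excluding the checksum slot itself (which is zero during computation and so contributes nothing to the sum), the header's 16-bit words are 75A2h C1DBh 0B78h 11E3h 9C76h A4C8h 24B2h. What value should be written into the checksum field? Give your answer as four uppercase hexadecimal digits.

4535

One's-complement addition (fold any carry out of bit 15 back into bit 0):
  0x75A2 + 0xC1DB = 0x1377D → wrap carry → 0x377E
  0x377E + 0x0B78 = 0x042F6
  0x42F6 + 0x11E3 = 0x054D9
  0x54D9 + 0x9C76 = 0x0F14F
  0xF14F + 0xA4C8 = 0x19617 → wrap carry → 0x9618
  0x9618 + 0x24B2 = 0x0BACA
One's-complement sum = 0xBACA.
Checksum = ~0xBACA & 0xFFFF = 0x4535.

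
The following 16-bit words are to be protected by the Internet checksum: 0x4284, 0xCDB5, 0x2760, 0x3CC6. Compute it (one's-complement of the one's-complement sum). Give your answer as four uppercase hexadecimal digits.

8B9F

One's-complement addition (fold any carry out of bit 15 back into bit 0):
  0x4284 + 0xCDB5 = 0x11039 → wrap carry → 0x103A
  0x103A + 0x2760 = 0x0379A
  0x379A + 0x3CC6 = 0x07460
One's-complement sum = 0x7460.
Checksum = ~0x7460 & 0xFFFF = 0x8B9F.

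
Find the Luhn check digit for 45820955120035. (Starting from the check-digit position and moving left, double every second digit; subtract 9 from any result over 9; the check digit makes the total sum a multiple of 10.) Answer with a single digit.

Partial digits right→left: 5 3 0 0 2 1 5 5 9 0 2 8 5 4
Double every second digit counting from the check-digit position (so the 1st, 3rd, 5th, ... of the partial from the right).
  doubled (with −9 where >9): 1 0 4 1 9 4 1 → sum 20
  kept as-is: 3 0 1 5 0 8 4 → sum 21
Total = 20 + 21 = 41.
Check digit = (10 − (41 mod 10)) mod 10 = 9.

9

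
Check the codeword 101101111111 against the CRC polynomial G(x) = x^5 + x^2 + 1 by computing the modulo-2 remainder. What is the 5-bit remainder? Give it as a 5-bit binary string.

00000

Modulo-2 division of 101101111111 by 100101:
  pos 0: 101101 XOR 100101 = 001000
  pos 2: 100011 XOR 100101 = 000110
  pos 5: 110111 XOR 100101 = 010010
  pos 6: 100101 XOR 100101 = 000000
Remainder = 00000 (zero — the frame passes the CRC check).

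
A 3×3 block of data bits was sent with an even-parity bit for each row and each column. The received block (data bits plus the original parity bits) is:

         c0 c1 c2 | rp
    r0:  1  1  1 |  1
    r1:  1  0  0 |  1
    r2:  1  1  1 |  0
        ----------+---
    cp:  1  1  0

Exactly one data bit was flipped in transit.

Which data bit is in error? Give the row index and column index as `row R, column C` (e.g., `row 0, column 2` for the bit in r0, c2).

Recompute each row's even parity and compare to rp:
  r0: data parity 1, sent rp 1 → ok
  r1: data parity 1, sent rp 1 → ok
  r2: data parity 1, sent rp 0 → mismatch
Recompute each column's even parity and compare to cp:
  c0: data parity 1, sent cp 1 → ok
  c1: data parity 0, sent cp 1 → mismatch
  c2: data parity 0, sent cp 0 → ok
Exactly one row (r2) and one column (c1) fail → the flipped bit is at their intersection.

row 2, column 1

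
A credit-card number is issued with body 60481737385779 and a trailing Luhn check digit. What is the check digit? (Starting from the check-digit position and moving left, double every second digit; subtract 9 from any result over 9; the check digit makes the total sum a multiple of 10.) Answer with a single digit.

Partial digits right→left: 9 7 7 5 8 3 7 3 7 1 8 4 0 6
Double every second digit counting from the check-digit position (so the 1st, 3rd, 5th, ... of the partial from the right).
  doubled (with −9 where >9): 9 5 7 5 5 7 0 → sum 38
  kept as-is: 7 5 3 3 1 4 6 → sum 29
Total = 38 + 29 = 67.
Check digit = (10 − (67 mod 10)) mod 10 = 3.

3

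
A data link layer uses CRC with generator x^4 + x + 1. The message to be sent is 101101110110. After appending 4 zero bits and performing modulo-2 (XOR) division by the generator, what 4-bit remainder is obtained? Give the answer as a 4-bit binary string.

0001

Append 4 zeros: 1011011101100000. Divide by 10011 (XOR where the leading bit is 1):
  pos 0: 10110 XOR 10011 = 00101
  pos 2: 10111 XOR 10011 = 00100
  pos 4: 10010 XOR 10011 = 00001
  pos 8: 11100 XOR 10011 = 01111
  pos 9: 11110 XOR 10011 = 01101
  pos 10: 11010 XOR 10011 = 01001
  pos 11: 10010 XOR 10011 = 00001
Remainder (last 4 bits) = 0001. This is the CRC / FCS.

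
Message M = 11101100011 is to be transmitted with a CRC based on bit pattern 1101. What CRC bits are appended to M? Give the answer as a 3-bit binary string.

Append 3 zeros: 11101100011000. Divide by 1101 (XOR where the leading bit is 1):
  pos 0: 1110 XOR 1101 = 0011
  pos 2: 1111 XOR 1101 = 0010
  pos 4: 1000 XOR 1101 = 0101
  pos 5: 1010 XOR 1101 = 0111
  pos 6: 1111 XOR 1101 = 0010
  pos 8: 1010 XOR 1101 = 0111
  pos 9: 1110 XOR 1101 = 0011
Remainder (last 3 bits) = 110. This is the CRC / FCS.

110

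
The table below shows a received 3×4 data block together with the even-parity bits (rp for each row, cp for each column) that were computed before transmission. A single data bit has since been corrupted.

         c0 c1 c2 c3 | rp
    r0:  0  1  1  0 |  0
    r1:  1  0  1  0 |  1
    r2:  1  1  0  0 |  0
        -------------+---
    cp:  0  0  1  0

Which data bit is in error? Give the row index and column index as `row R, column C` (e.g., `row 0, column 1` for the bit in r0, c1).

row 1, column 2

Recompute each row's even parity and compare to rp:
  r0: data parity 0, sent rp 0 → ok
  r1: data parity 0, sent rp 1 → mismatch
  r2: data parity 0, sent rp 0 → ok
Recompute each column's even parity and compare to cp:
  c0: data parity 0, sent cp 0 → ok
  c1: data parity 0, sent cp 0 → ok
  c2: data parity 0, sent cp 1 → mismatch
  c3: data parity 0, sent cp 0 → ok
Exactly one row (r1) and one column (c2) fail → the flipped bit is at their intersection.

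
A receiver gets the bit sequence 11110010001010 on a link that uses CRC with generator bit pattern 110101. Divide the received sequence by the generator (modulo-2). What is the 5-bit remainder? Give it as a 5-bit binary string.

Modulo-2 division of 11110010001010 by 110101:
  pos 0: 111100 XOR 110101 = 001001
  pos 2: 100110 XOR 110101 = 010011
  pos 3: 100110 XOR 110101 = 010011
  pos 4: 100110 XOR 110101 = 010011
  pos 5: 100111 XOR 110101 = 010010
  pos 6: 100100 XOR 110101 = 010001
  pos 7: 100011 XOR 110101 = 010110
  pos 8: 101100 XOR 110101 = 011001
Remainder = 11001 (nonzero — an error is detected).

11001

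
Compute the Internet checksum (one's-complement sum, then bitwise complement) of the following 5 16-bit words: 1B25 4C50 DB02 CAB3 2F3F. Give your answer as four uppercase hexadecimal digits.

C394

One's-complement addition (fold any carry out of bit 15 back into bit 0):
  0x1B25 + 0x4C50 = 0x06775
  0x6775 + 0xDB02 = 0x14277 → wrap carry → 0x4278
  0x4278 + 0xCAB3 = 0x10D2B → wrap carry → 0x0D2C
  0x0D2C + 0x2F3F = 0x03C6B
One's-complement sum = 0x3C6B.
Checksum = ~0x3C6B & 0xFFFF = 0xC394.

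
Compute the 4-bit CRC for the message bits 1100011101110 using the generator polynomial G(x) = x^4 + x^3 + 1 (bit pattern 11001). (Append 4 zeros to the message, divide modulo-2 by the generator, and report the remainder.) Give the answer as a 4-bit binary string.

Append 4 zeros: 11000111011100000. Divide by 11001 (XOR where the leading bit is 1):
  pos 0: 11000 XOR 11001 = 00001
  pos 4: 11110 XOR 11001 = 00111
  pos 6: 11111 XOR 11001 = 00110
  pos 8: 11010 XOR 11001 = 00011
  pos 11: 11000 XOR 11001 = 00001
Remainder (last 4 bits) = 0010. This is the CRC / FCS.

0010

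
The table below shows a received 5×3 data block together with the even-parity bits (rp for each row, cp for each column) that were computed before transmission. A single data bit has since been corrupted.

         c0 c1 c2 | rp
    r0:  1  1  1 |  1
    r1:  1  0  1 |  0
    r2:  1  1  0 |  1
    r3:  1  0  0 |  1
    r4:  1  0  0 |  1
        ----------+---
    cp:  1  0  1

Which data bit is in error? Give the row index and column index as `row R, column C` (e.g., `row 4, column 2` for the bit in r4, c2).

Recompute each row's even parity and compare to rp:
  r0: data parity 1, sent rp 1 → ok
  r1: data parity 0, sent rp 0 → ok
  r2: data parity 0, sent rp 1 → mismatch
  r3: data parity 1, sent rp 1 → ok
  r4: data parity 1, sent rp 1 → ok
Recompute each column's even parity and compare to cp:
  c0: data parity 1, sent cp 1 → ok
  c1: data parity 0, sent cp 0 → ok
  c2: data parity 0, sent cp 1 → mismatch
Exactly one row (r2) and one column (c2) fail → the flipped bit is at their intersection.

row 2, column 2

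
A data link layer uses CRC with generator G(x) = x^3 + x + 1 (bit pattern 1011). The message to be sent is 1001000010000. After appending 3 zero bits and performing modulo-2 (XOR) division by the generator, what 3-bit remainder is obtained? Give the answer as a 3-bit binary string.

Append 3 zeros: 1001000010000000. Divide by 1011 (XOR where the leading bit is 1):
  pos 0: 1001 XOR 1011 = 0010
  pos 2: 1000 XOR 1011 = 0011
  pos 4: 1100 XOR 1011 = 0111
  pos 5: 1111 XOR 1011 = 0100
  pos 6: 1000 XOR 1011 = 0011
  pos 8: 1100 XOR 1011 = 0111
  pos 9: 1110 XOR 1011 = 0101
  pos 10: 1010 XOR 1011 = 0001
Remainder (last 3 bits) = 100. This is the CRC / FCS.

100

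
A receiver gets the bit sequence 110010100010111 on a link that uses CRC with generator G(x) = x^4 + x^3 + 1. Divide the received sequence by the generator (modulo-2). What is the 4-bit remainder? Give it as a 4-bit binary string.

Modulo-2 division of 110010100010111 by 11001:
  pos 0: 11001 XOR 11001 = 00000
  pos 6: 10001 XOR 11001 = 01000
  pos 7: 10000 XOR 11001 = 01001
  pos 8: 10011 XOR 11001 = 01010
  pos 9: 10101 XOR 11001 = 01100
  pos 10: 11001 XOR 11001 = 00000
Remainder = 0000 (zero — the frame passes the CRC check).

0000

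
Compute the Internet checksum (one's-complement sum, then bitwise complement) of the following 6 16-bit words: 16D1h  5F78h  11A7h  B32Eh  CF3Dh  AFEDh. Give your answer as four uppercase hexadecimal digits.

One's-complement addition (fold any carry out of bit 15 back into bit 0):
  0x16D1 + 0x5F78 = 0x07649
  0x7649 + 0x11A7 = 0x087F0
  0x87F0 + 0xB32E = 0x13B1E → wrap carry → 0x3B1F
  0x3B1F + 0xCF3D = 0x10A5C → wrap carry → 0x0A5D
  0x0A5D + 0xAFED = 0x0BA4A
One's-complement sum = 0xBA4A.
Checksum = ~0xBA4A & 0xFFFF = 0x45B5.

45B5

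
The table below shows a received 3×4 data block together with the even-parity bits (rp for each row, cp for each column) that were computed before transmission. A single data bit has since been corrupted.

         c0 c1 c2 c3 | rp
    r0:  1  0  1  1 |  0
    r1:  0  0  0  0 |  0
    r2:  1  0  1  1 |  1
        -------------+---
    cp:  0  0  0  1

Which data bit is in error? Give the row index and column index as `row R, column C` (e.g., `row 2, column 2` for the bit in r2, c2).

Recompute each row's even parity and compare to rp:
  r0: data parity 1, sent rp 0 → mismatch
  r1: data parity 0, sent rp 0 → ok
  r2: data parity 1, sent rp 1 → ok
Recompute each column's even parity and compare to cp:
  c0: data parity 0, sent cp 0 → ok
  c1: data parity 0, sent cp 0 → ok
  c2: data parity 0, sent cp 0 → ok
  c3: data parity 0, sent cp 1 → mismatch
Exactly one row (r0) and one column (c3) fail → the flipped bit is at their intersection.

row 0, column 3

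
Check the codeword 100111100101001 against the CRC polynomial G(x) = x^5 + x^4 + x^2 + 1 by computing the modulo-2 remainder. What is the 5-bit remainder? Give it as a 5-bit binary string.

00000

Modulo-2 division of 100111100101001 by 110101:
  pos 0: 100111 XOR 110101 = 010010
  pos 1: 100101 XOR 110101 = 010000
  pos 2: 100000 XOR 110101 = 010101
  pos 3: 101010 XOR 110101 = 011111
  pos 4: 111111 XOR 110101 = 001010
  pos 6: 101001 XOR 110101 = 011100
  pos 7: 111000 XOR 110101 = 001101
  pos 9: 110101 XOR 110101 = 000000
Remainder = 00000 (zero — the frame passes the CRC check).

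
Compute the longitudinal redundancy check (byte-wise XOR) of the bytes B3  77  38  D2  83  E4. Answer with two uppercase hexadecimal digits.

49

XOR the bytes together:
  start with 0xB3
  0xB3 ⊕ 0x77 = 0xC4
  0xC4 ⊕ 0x38 = 0xFC
  0xFC ⊕ 0xD2 = 0x2E
  0x2E ⊕ 0x83 = 0xAD
  0xAD ⊕ 0xE4 = 0x49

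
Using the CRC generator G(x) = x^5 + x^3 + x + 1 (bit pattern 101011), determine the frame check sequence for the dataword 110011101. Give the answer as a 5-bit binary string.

11011

Append 5 zeros: 11001110100000. Divide by 101011 (XOR where the leading bit is 1):
  pos 0: 110011 XOR 101011 = 011000
  pos 1: 110001 XOR 101011 = 011010
  pos 2: 110100 XOR 101011 = 011111
  pos 3: 111111 XOR 101011 = 010100
  pos 4: 101000 XOR 101011 = 000011
  pos 8: 110000 XOR 101011 = 011011
Remainder (last 5 bits) = 11011. This is the CRC / FCS.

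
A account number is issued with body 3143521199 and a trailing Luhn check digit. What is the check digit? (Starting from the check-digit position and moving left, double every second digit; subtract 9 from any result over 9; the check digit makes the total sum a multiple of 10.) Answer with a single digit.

5

Partial digits right→left: 9 9 1 1 2 5 3 4 1 3
Double every second digit counting from the check-digit position (so the 1st, 3rd, 5th, ... of the partial from the right).
  doubled (with −9 where >9): 9 2 4 6 2 → sum 23
  kept as-is: 9 1 5 4 3 → sum 22
Total = 23 + 22 = 45.
Check digit = (10 − (45 mod 10)) mod 10 = 5.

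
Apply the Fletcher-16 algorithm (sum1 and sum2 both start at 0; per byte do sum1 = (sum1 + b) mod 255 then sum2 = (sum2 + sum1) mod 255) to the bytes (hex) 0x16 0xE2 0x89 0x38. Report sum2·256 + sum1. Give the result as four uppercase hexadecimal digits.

Running sums (mod 255):
  after byte 0 (0x16): sum1=22, sum2=22
  after byte 1 (0xE2): sum1=248, sum2=15
  after byte 2 (0x89): sum1=130, sum2=145
  after byte 3 (0x38): sum1=186, sum2=76
Checksum = sum2·256 + sum1 = 76·256 + 186 = 19642 = 0x4CBA.

4CBA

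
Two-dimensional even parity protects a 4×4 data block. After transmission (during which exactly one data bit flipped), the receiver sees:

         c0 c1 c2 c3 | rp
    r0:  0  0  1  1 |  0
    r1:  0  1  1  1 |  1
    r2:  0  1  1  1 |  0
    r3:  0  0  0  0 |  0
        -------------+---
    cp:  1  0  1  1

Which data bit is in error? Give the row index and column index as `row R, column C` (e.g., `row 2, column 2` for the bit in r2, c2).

Recompute each row's even parity and compare to rp:
  r0: data parity 0, sent rp 0 → ok
  r1: data parity 1, sent rp 1 → ok
  r2: data parity 1, sent rp 0 → mismatch
  r3: data parity 0, sent rp 0 → ok
Recompute each column's even parity and compare to cp:
  c0: data parity 0, sent cp 1 → mismatch
  c1: data parity 0, sent cp 0 → ok
  c2: data parity 1, sent cp 1 → ok
  c3: data parity 1, sent cp 1 → ok
Exactly one row (r2) and one column (c0) fail → the flipped bit is at their intersection.

row 2, column 0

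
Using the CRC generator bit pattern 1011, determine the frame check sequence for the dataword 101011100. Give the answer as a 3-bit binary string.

001

Append 3 zeros: 101011100000. Divide by 1011 (XOR where the leading bit is 1):
  pos 0: 1010 XOR 1011 = 0001
  pos 3: 1111 XOR 1011 = 0100
  pos 4: 1000 XOR 1011 = 0011
  pos 6: 1100 XOR 1011 = 0111
  pos 7: 1110 XOR 1011 = 0101
  pos 8: 1010 XOR 1011 = 0001
Remainder (last 3 bits) = 001. This is the CRC / FCS.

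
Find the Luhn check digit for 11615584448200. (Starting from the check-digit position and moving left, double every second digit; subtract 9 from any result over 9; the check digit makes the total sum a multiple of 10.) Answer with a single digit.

3

Partial digits right→left: 0 0 2 8 4 4 4 8 5 5 1 6 1 1
Double every second digit counting from the check-digit position (so the 1st, 3rd, 5th, ... of the partial from the right).
  doubled (with −9 where >9): 0 4 8 8 1 2 2 → sum 25
  kept as-is: 0 8 4 8 5 6 1 → sum 32
Total = 25 + 32 = 57.
Check digit = (10 − (57 mod 10)) mod 10 = 3.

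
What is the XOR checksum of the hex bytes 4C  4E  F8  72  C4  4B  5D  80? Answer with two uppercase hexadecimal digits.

XOR the bytes together:
  start with 0x4C
  0x4C ⊕ 0x4E = 0x02
  0x02 ⊕ 0xF8 = 0xFA
  0xFA ⊕ 0x72 = 0x88
  0x88 ⊕ 0xC4 = 0x4C
  0x4C ⊕ 0x4B = 0x07
  0x07 ⊕ 0x5D = 0x5A
  0x5A ⊕ 0x80 = 0xDA

DA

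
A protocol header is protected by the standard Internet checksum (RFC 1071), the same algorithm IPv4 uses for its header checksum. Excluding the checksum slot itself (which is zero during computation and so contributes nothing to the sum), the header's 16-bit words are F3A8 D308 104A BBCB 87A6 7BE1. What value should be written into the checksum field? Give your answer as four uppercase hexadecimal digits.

69B0

One's-complement addition (fold any carry out of bit 15 back into bit 0):
  0xF3A8 + 0xD308 = 0x1C6B0 → wrap carry → 0xC6B1
  0xC6B1 + 0x104A = 0x0D6FB
  0xD6FB + 0xBBCB = 0x192C6 → wrap carry → 0x92C7
  0x92C7 + 0x87A6 = 0x11A6D → wrap carry → 0x1A6E
  0x1A6E + 0x7BE1 = 0x0964F
One's-complement sum = 0x964F.
Checksum = ~0x964F & 0xFFFF = 0x69B0.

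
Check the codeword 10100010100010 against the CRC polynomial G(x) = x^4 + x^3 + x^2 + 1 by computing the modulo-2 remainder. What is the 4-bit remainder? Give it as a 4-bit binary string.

Modulo-2 division of 10100010100010 by 11101:
  pos 0: 10100 XOR 11101 = 01001
  pos 1: 10010 XOR 11101 = 01111
  pos 2: 11111 XOR 11101 = 00010
  pos 5: 10010 XOR 11101 = 01111
  pos 6: 11110 XOR 11101 = 00011
  pos 9: 11010 XOR 11101 = 00111
Remainder = 0111 (nonzero — an error is detected).

0111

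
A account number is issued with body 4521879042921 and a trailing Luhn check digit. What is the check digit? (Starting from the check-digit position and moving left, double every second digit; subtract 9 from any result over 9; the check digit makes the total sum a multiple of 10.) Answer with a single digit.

Partial digits right→left: 1 2 9 2 4 0 9 7 8 1 2 5 4
Double every second digit counting from the check-digit position (so the 1st, 3rd, 5th, ... of the partial from the right).
  doubled (with −9 where >9): 2 9 8 9 7 4 8 → sum 47
  kept as-is: 2 2 0 7 1 5 → sum 17
Total = 47 + 17 = 64.
Check digit = (10 − (64 mod 10)) mod 10 = 6.

6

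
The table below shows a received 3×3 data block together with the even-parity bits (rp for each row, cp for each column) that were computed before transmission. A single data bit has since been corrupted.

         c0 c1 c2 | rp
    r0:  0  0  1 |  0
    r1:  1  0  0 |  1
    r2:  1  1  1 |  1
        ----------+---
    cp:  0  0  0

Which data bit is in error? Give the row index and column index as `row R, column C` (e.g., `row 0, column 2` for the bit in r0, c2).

Recompute each row's even parity and compare to rp:
  r0: data parity 1, sent rp 0 → mismatch
  r1: data parity 1, sent rp 1 → ok
  r2: data parity 1, sent rp 1 → ok
Recompute each column's even parity and compare to cp:
  c0: data parity 0, sent cp 0 → ok
  c1: data parity 1, sent cp 0 → mismatch
  c2: data parity 0, sent cp 0 → ok
Exactly one row (r0) and one column (c1) fail → the flipped bit is at their intersection.

row 0, column 1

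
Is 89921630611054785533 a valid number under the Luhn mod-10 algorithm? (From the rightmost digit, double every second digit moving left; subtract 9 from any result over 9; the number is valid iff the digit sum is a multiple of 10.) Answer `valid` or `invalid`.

From the right, keep odd positions and double even positions (subtract 9 from any doubled value over 9):
  doubled (positions 2,4,...): 6 1 5 1 2 3 6 2 9 7 → sum 42
  kept (positions 1,3,...): 3 5 8 4 0 1 0 6 2 9 → sum 38
Total = 80.
80 mod 10 = 0, so the number is valid.

valid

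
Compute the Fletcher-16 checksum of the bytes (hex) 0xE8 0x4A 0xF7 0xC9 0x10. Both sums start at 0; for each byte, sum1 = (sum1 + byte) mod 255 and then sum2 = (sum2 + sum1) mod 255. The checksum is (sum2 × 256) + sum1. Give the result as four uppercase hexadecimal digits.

Running sums (mod 255):
  after byte 0 (0xE8): sum1=232, sum2=232
  after byte 1 (0x4A): sum1=51, sum2=28
  after byte 2 (0xF7): sum1=43, sum2=71
  after byte 3 (0xC9): sum1=244, sum2=60
  after byte 4 (0x10): sum1=5, sum2=65
Checksum = sum2·256 + sum1 = 65·256 + 5 = 16645 = 0x4105.

4105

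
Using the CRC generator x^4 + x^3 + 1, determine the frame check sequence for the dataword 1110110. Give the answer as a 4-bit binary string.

0101

Append 4 zeros: 11101100000. Divide by 11001 (XOR where the leading bit is 1):
  pos 0: 11101 XOR 11001 = 00100
  pos 2: 10010 XOR 11001 = 01011
  pos 3: 10110 XOR 11001 = 01111
  pos 4: 11110 XOR 11001 = 00111
  pos 6: 11100 XOR 11001 = 00101
Remainder (last 4 bits) = 0101. This is the CRC / FCS.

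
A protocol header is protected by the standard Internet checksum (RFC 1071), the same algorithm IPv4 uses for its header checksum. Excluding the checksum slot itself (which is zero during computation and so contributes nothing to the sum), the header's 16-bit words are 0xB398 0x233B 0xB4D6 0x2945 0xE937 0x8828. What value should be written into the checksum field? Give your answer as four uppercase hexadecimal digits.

One's-complement addition (fold any carry out of bit 15 back into bit 0):
  0xB398 + 0x233B = 0x0D6D3
  0xD6D3 + 0xB4D6 = 0x18BA9 → wrap carry → 0x8BAA
  0x8BAA + 0x2945 = 0x0B4EF
  0xB4EF + 0xE937 = 0x19E26 → wrap carry → 0x9E27
  0x9E27 + 0x8828 = 0x1264F → wrap carry → 0x2650
One's-complement sum = 0x2650.
Checksum = ~0x2650 & 0xFFFF = 0xD9AF.

D9AF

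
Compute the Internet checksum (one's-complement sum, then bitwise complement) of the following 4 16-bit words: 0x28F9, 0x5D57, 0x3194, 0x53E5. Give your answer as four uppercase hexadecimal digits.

One's-complement addition (fold any carry out of bit 15 back into bit 0):
  0x28F9 + 0x5D57 = 0x08650
  0x8650 + 0x3194 = 0x0B7E4
  0xB7E4 + 0x53E5 = 0x10BC9 → wrap carry → 0x0BCA
One's-complement sum = 0x0BCA.
Checksum = ~0x0BCA & 0xFFFF = 0xF435.

F435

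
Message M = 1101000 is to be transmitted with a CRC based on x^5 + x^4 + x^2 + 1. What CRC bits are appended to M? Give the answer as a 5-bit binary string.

11111

Append 5 zeros: 110100000000. Divide by 110101 (XOR where the leading bit is 1):
  pos 0: 110100 XOR 110101 = 000001
  pos 5: 100000 XOR 110101 = 010101
  pos 6: 101010 XOR 110101 = 011111
Remainder (last 5 bits) = 11111. This is the CRC / FCS.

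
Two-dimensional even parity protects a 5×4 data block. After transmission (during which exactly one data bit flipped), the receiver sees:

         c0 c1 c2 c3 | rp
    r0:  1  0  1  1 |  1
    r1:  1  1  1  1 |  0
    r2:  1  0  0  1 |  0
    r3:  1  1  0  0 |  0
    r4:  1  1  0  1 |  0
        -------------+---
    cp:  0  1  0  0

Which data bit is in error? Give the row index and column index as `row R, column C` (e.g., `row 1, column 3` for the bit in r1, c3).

Recompute each row's even parity and compare to rp:
  r0: data parity 1, sent rp 1 → ok
  r1: data parity 0, sent rp 0 → ok
  r2: data parity 0, sent rp 0 → ok
  r3: data parity 0, sent rp 0 → ok
  r4: data parity 1, sent rp 0 → mismatch
Recompute each column's even parity and compare to cp:
  c0: data parity 1, sent cp 0 → mismatch
  c1: data parity 1, sent cp 1 → ok
  c2: data parity 0, sent cp 0 → ok
  c3: data parity 0, sent cp 0 → ok
Exactly one row (r4) and one column (c0) fail → the flipped bit is at their intersection.

row 4, column 0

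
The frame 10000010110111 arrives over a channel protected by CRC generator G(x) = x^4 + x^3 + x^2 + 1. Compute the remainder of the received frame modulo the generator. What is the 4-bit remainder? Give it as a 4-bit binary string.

Modulo-2 division of 10000010110111 by 11101:
  pos 0: 10000 XOR 11101 = 01101
  pos 1: 11010 XOR 11101 = 00111
  pos 3: 11110 XOR 11101 = 00011
  pos 6: 11110 XOR 11101 = 00011
  pos 9: 11111 XOR 11101 = 00010
Remainder = 0010 (nonzero — an error is detected).

0010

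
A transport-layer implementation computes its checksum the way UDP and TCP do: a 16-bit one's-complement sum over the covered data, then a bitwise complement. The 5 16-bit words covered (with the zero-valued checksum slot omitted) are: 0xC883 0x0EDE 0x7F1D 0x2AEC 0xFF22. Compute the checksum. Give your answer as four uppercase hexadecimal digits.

One's-complement addition (fold any carry out of bit 15 back into bit 0):
  0xC883 + 0x0EDE = 0x0D761
  0xD761 + 0x7F1D = 0x1567E → wrap carry → 0x567F
  0x567F + 0x2AEC = 0x0816B
  0x816B + 0xFF22 = 0x1808D → wrap carry → 0x808E
One's-complement sum = 0x808E.
Checksum = ~0x808E & 0xFFFF = 0x7F71.

7F71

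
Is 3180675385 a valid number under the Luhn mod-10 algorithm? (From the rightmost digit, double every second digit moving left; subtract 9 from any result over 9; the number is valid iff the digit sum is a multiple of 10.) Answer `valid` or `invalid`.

valid

From the right, keep odd positions and double even positions (subtract 9 from any doubled value over 9):
  doubled (positions 2,4,...): 7 1 3 7 6 → sum 24
  kept (positions 1,3,...): 5 3 7 0 1 → sum 16
Total = 40.
40 mod 10 = 0, so the number is valid.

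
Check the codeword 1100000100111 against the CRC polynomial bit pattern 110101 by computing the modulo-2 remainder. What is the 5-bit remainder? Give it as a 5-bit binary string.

Modulo-2 division of 1100000100111 by 110101:
  pos 0: 110000 XOR 110101 = 000101
  pos 3: 101010 XOR 110101 = 011111
  pos 4: 111110 XOR 110101 = 001011
  pos 6: 101111 XOR 110101 = 011010
  pos 7: 110101 XOR 110101 = 000000
Remainder = 00000 (zero — the frame passes the CRC check).

00000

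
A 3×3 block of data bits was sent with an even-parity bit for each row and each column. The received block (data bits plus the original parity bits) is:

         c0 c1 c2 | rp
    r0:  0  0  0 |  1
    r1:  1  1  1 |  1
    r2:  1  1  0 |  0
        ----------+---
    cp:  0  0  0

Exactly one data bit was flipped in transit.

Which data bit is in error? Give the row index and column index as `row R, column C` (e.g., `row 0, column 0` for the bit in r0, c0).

Recompute each row's even parity and compare to rp:
  r0: data parity 0, sent rp 1 → mismatch
  r1: data parity 1, sent rp 1 → ok
  r2: data parity 0, sent rp 0 → ok
Recompute each column's even parity and compare to cp:
  c0: data parity 0, sent cp 0 → ok
  c1: data parity 0, sent cp 0 → ok
  c2: data parity 1, sent cp 0 → mismatch
Exactly one row (r0) and one column (c2) fail → the flipped bit is at their intersection.

row 0, column 2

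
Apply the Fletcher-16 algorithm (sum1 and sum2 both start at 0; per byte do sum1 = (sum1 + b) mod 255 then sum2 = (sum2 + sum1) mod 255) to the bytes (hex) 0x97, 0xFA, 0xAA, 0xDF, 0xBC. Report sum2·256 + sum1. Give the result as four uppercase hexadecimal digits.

5ED9

Running sums (mod 255):
  after byte 0 (0x97): sum1=151, sum2=151
  after byte 1 (0xFA): sum1=146, sum2=42
  after byte 2 (0xAA): sum1=61, sum2=103
  after byte 3 (0xDF): sum1=29, sum2=132
  after byte 4 (0xBC): sum1=217, sum2=94
Checksum = sum2·256 + sum1 = 94·256 + 217 = 24281 = 0x5ED9.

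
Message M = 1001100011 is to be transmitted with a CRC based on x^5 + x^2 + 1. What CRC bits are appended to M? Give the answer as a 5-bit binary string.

Append 5 zeros: 100110001100000. Divide by 100101 (XOR where the leading bit is 1):
  pos 0: 100110 XOR 100101 = 000011
  pos 4: 110011 XOR 100101 = 010110
  pos 5: 101100 XOR 100101 = 001001
  pos 7: 100100 XOR 100101 = 000001
Remainder (last 5 bits) = 00100. This is the CRC / FCS.

00100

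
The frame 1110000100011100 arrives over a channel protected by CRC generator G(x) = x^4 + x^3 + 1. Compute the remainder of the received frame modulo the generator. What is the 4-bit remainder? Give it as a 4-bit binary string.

0000

Modulo-2 division of 1110000100011100 by 11001:
  pos 0: 11100 XOR 11001 = 00101
  pos 2: 10100 XOR 11001 = 01101
  pos 3: 11011 XOR 11001 = 00010
  pos 6: 10000 XOR 11001 = 01001
  pos 7: 10011 XOR 11001 = 01010
  pos 8: 10101 XOR 11001 = 01100
  pos 9: 11001 XOR 11001 = 00000
Remainder = 0000 (zero — the frame passes the CRC check).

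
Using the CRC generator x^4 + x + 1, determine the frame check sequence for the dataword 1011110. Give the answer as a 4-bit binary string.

Append 4 zeros: 10111100000. Divide by 10011 (XOR where the leading bit is 1):
  pos 0: 10111 XOR 10011 = 00100
  pos 2: 10010 XOR 10011 = 00001
  pos 6: 10000 XOR 10011 = 00011
Remainder (last 4 bits) = 0011. This is the CRC / FCS.

0011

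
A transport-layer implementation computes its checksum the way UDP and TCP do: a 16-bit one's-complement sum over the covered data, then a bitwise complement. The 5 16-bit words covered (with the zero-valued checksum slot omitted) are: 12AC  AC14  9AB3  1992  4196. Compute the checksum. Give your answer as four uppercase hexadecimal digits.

One's-complement addition (fold any carry out of bit 15 back into bit 0):
  0x12AC + 0xAC14 = 0x0BEC0
  0xBEC0 + 0x9AB3 = 0x15973 → wrap carry → 0x5974
  0x5974 + 0x1992 = 0x07306
  0x7306 + 0x4196 = 0x0B49C
One's-complement sum = 0xB49C.
Checksum = ~0xB49C & 0xFFFF = 0x4B63.

4B63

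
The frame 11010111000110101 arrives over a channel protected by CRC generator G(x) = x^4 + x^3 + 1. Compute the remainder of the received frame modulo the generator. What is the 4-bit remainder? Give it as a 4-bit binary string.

0000

Modulo-2 division of 11010111000110101 by 11001:
  pos 0: 11010 XOR 11001 = 00011
  pos 3: 11111 XOR 11001 = 00110
  pos 5: 11000 XOR 11001 = 00001
  pos 9: 10110 XOR 11001 = 01111
  pos 10: 11111 XOR 11001 = 00110
  pos 12: 11001 XOR 11001 = 00000
Remainder = 0000 (zero — the frame passes the CRC check).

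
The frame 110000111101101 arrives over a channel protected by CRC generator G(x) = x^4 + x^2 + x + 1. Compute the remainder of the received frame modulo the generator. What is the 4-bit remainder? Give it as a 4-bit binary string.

0001

Modulo-2 division of 110000111101101 by 10111:
  pos 0: 11000 XOR 10111 = 01111
  pos 1: 11110 XOR 10111 = 01001
  pos 2: 10011 XOR 10111 = 00100
  pos 4: 10011 XOR 10111 = 00100
  pos 6: 10010 XOR 10111 = 00101
  pos 8: 10111 XOR 10111 = 00000
Remainder = 0001 (nonzero — an error is detected).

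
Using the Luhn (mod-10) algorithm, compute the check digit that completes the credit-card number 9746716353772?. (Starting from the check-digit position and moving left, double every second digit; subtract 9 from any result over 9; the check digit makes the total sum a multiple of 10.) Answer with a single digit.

Partial digits right→left: 2 7 7 3 5 3 6 1 7 6 4 7 9
Double every second digit counting from the check-digit position (so the 1st, 3rd, 5th, ... of the partial from the right).
  doubled (with −9 where >9): 4 5 1 3 5 8 9 → sum 35
  kept as-is: 7 3 3 1 6 7 → sum 27
Total = 35 + 27 = 62.
Check digit = (10 − (62 mod 10)) mod 10 = 8.

8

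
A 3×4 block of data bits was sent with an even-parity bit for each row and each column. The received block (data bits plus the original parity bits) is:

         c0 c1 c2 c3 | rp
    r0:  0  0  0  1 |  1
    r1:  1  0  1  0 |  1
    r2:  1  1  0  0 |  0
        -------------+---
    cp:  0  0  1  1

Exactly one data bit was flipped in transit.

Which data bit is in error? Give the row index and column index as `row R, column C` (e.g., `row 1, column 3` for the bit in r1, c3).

Recompute each row's even parity and compare to rp:
  r0: data parity 1, sent rp 1 → ok
  r1: data parity 0, sent rp 1 → mismatch
  r2: data parity 0, sent rp 0 → ok
Recompute each column's even parity and compare to cp:
  c0: data parity 0, sent cp 0 → ok
  c1: data parity 1, sent cp 0 → mismatch
  c2: data parity 1, sent cp 1 → ok
  c3: data parity 1, sent cp 1 → ok
Exactly one row (r1) and one column (c1) fail → the flipped bit is at their intersection.

row 1, column 1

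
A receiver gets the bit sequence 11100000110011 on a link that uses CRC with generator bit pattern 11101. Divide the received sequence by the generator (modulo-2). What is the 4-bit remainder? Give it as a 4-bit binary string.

Modulo-2 division of 11100000110011 by 11101:
  pos 0: 11100 XOR 11101 = 00001
  pos 4: 10001 XOR 11101 = 01100
  pos 5: 11001 XOR 11101 = 00100
  pos 7: 10000 XOR 11101 = 01101
  pos 8: 11011 XOR 11101 = 00110
Remainder = 1101 (nonzero — an error is detected).

1101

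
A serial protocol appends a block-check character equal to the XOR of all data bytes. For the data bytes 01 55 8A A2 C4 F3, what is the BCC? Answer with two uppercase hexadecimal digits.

XOR the bytes together:
  start with 0x01
  0x01 ⊕ 0x55 = 0x54
  0x54 ⊕ 0x8A = 0xDE
  0xDE ⊕ 0xA2 = 0x7C
  0x7C ⊕ 0xC4 = 0xB8
  0xB8 ⊕ 0xF3 = 0x4B

4B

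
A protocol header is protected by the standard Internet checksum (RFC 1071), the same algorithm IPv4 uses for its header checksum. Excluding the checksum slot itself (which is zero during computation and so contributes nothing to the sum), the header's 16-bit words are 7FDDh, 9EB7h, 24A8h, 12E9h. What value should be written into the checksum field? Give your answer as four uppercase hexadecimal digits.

A9D9

One's-complement addition (fold any carry out of bit 15 back into bit 0):
  0x7FDD + 0x9EB7 = 0x11E94 → wrap carry → 0x1E95
  0x1E95 + 0x24A8 = 0x0433D
  0x433D + 0x12E9 = 0x05626
One's-complement sum = 0x5626.
Checksum = ~0x5626 & 0xFFFF = 0xA9D9.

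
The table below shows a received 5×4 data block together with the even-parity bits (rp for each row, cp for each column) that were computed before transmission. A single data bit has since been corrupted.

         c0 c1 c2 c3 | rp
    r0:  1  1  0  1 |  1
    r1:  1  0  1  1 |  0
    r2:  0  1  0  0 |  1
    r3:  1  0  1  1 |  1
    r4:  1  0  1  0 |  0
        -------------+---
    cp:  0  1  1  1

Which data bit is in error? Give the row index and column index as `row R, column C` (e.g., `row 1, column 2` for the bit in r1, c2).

Recompute each row's even parity and compare to rp:
  r0: data parity 1, sent rp 1 → ok
  r1: data parity 1, sent rp 0 → mismatch
  r2: data parity 1, sent rp 1 → ok
  r3: data parity 1, sent rp 1 → ok
  r4: data parity 0, sent rp 0 → ok
Recompute each column's even parity and compare to cp:
  c0: data parity 0, sent cp 0 → ok
  c1: data parity 0, sent cp 1 → mismatch
  c2: data parity 1, sent cp 1 → ok
  c3: data parity 1, sent cp 1 → ok
Exactly one row (r1) and one column (c1) fail → the flipped bit is at their intersection.

row 1, column 1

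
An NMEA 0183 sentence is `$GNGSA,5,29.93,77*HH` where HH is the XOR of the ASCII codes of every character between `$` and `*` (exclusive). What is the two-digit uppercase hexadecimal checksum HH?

6A

XOR the ASCII codes of the payload characters:
  'G' = 0x47 → acc = 0x47
  'N' = 0x4E → acc = 0x09
  'G' = 0x47 → acc = 0x4E
  'S' = 0x53 → acc = 0x1D
  'A' = 0x41 → acc = 0x5C
  ',' = 0x2C → acc = 0x70
  '5' = 0x35 → acc = 0x45
  ',' = 0x2C → acc = 0x69
  '2' = 0x32 → acc = 0x5B
  '9' = 0x39 → acc = 0x62
  '.' = 0x2E → acc = 0x4C
  '9' = 0x39 → acc = 0x75
  '3' = 0x33 → acc = 0x46
  ',' = 0x2C → acc = 0x6A
  '7' = 0x37 → acc = 0x5D
  '7' = 0x37 → acc = 0x6A
Checksum = 0x6A.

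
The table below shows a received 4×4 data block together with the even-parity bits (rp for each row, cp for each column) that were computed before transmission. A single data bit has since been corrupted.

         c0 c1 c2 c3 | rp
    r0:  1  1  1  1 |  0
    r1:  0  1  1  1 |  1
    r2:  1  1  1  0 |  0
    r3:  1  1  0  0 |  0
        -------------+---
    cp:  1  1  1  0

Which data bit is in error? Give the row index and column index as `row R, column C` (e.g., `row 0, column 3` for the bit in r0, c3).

row 2, column 1

Recompute each row's even parity and compare to rp:
  r0: data parity 0, sent rp 0 → ok
  r1: data parity 1, sent rp 1 → ok
  r2: data parity 1, sent rp 0 → mismatch
  r3: data parity 0, sent rp 0 → ok
Recompute each column's even parity and compare to cp:
  c0: data parity 1, sent cp 1 → ok
  c1: data parity 0, sent cp 1 → mismatch
  c2: data parity 1, sent cp 1 → ok
  c3: data parity 0, sent cp 0 → ok
Exactly one row (r2) and one column (c1) fail → the flipped bit is at their intersection.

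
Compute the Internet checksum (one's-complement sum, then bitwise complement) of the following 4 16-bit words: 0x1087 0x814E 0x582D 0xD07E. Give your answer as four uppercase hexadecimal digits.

One's-complement addition (fold any carry out of bit 15 back into bit 0):
  0x1087 + 0x814E = 0x091D5
  0x91D5 + 0x582D = 0x0EA02
  0xEA02 + 0xD07E = 0x1BA80 → wrap carry → 0xBA81
One's-complement sum = 0xBA81.
Checksum = ~0xBA81 & 0xFFFF = 0x457E.

457E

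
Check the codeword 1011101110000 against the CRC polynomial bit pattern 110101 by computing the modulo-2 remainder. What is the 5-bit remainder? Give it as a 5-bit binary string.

01110

Modulo-2 division of 1011101110000 by 110101:
  pos 0: 101110 XOR 110101 = 011011
  pos 1: 110111 XOR 110101 = 000010
  pos 5: 101100 XOR 110101 = 011001
  pos 6: 110010 XOR 110101 = 000111
Remainder = 01110 (nonzero — an error is detected).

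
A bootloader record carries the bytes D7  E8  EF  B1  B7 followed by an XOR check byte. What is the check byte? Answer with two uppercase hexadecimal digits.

D6

XOR the bytes together:
  start with 0xD7
  0xD7 ⊕ 0xE8 = 0x3F
  0x3F ⊕ 0xEF = 0xD0
  0xD0 ⊕ 0xB1 = 0x61
  0x61 ⊕ 0xB7 = 0xD6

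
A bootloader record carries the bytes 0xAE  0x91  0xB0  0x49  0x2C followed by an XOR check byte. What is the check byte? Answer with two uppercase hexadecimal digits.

XOR the bytes together:
  start with 0xAE
  0xAE ⊕ 0x91 = 0x3F
  0x3F ⊕ 0xB0 = 0x8F
  0x8F ⊕ 0x49 = 0xC6
  0xC6 ⊕ 0x2C = 0xEA

EA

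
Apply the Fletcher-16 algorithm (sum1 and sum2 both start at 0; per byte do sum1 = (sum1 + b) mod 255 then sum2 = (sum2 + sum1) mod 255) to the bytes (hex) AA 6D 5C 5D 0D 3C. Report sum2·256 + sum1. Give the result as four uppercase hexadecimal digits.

031B

Running sums (mod 255):
  after byte 0 (AA): sum1=170, sum2=170
  after byte 1 (6D): sum1=24, sum2=194
  after byte 2 (5C): sum1=116, sum2=55
  after byte 3 (5D): sum1=209, sum2=9
  after byte 4 (0D): sum1=222, sum2=231
  after byte 5 (3C): sum1=27, sum2=3
Checksum = sum2·256 + sum1 = 3·256 + 27 = 795 = 0x031B.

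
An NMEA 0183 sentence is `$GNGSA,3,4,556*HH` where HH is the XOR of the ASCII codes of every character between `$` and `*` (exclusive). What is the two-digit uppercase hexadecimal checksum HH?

XOR the ASCII codes of the payload characters:
  'G' = 0x47 → acc = 0x47
  'N' = 0x4E → acc = 0x09
  'G' = 0x47 → acc = 0x4E
  'S' = 0x53 → acc = 0x1D
  'A' = 0x41 → acc = 0x5C
  ',' = 0x2C → acc = 0x70
  '3' = 0x33 → acc = 0x43
  ',' = 0x2C → acc = 0x6F
  '4' = 0x34 → acc = 0x5B
  ',' = 0x2C → acc = 0x77
  '5' = 0x35 → acc = 0x42
  '5' = 0x35 → acc = 0x77
  '6' = 0x36 → acc = 0x41
Checksum = 0x41.

41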